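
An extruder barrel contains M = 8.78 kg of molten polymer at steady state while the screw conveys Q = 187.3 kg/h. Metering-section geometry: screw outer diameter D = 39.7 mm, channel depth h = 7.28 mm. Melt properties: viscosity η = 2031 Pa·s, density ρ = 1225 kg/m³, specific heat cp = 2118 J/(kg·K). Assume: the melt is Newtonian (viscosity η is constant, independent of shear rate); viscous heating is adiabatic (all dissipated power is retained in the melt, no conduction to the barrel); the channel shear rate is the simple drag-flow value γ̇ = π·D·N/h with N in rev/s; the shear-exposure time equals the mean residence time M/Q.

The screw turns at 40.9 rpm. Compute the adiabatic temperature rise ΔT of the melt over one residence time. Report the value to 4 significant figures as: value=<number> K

Convert throughput: Q = 187.3 kg/h = 187.3/3600 = 0.0520278 kg/s
t_res = M / Q_s = 8.78 / 0.0520278 = 168.756 s
Convert to SI: D = 0.0397 m, h = 0.00728 m, N = 40.9/60 = 0.681667 rev/s
γ̇ = π·D·N / h = π · 0.0397 · 0.681667 / 0.00728 = 11.6783 s⁻¹
ΔT = η·γ̇²·t_res / (ρ·cp) = 2031 · (11.6783)² · 168.756 / (1225 · 2118) = 18.0165 K

value=18.02 K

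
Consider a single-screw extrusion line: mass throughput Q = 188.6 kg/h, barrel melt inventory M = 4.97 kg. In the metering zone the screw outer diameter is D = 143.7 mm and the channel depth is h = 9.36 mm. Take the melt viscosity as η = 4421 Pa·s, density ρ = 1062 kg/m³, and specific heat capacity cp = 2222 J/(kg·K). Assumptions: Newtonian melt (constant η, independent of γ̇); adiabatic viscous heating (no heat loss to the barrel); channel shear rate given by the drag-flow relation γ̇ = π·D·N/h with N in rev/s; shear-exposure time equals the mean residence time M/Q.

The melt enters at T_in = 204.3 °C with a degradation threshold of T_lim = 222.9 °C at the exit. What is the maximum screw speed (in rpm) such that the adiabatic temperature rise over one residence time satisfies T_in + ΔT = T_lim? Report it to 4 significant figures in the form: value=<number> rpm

value=12.73 rpm

Convert throughput: Q = 188.6 kg/h = 188.6/3600 = 0.0523889 kg/s
t_res = M / Q_s = 4.97 ÷ 0.0523889 = 94.8674 s
Geometry in SI: D = 143.7 mm → 0.1437 m, h = 9.36 mm → 0.00936 m
ΔT_a = T_lim − T_in = 222.9 − 204.3 = 18.6 K
γ̇_max² = ΔT_a·ρ·cp / (η·t_res) = [18.6 × 1062 × 2222] / [4421 × 94.8674] = 104.651 s⁻²
γ̇_max = sqrt(104.651) = 10.2299 s⁻¹
N_max = γ̇_max·h / (π·D) = 10.2299 · 0.00936 / (π · 0.1437) = 0.2121 rev/s = 12.726 rpm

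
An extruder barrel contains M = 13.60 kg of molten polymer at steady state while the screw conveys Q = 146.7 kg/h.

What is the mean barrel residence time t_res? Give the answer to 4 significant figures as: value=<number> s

Q_s = Q / 3600 = 146.7 / 3600 = 0.04075 kg/s
t_res = M / Q_s = 13.60 ÷ 0.04075 = 333.742 s

value=333.7 s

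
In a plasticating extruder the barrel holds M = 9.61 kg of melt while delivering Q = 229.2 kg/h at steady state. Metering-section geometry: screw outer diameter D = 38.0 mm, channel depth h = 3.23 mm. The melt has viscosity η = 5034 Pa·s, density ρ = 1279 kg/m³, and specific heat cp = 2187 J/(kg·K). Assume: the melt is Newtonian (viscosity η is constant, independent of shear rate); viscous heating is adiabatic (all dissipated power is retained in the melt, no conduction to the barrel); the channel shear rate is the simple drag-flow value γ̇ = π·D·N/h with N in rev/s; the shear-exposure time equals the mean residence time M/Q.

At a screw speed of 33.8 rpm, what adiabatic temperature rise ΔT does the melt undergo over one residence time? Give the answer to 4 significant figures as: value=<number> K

Throughput in SI: Q_s = 229.2 kg/h ÷ 3600 s/h = 0.0636667 kg/s
t_res = M / Q_s = 9.61 ÷ 0.0636667 = 150.942 s
Convert to SI: D = 0.038 m, h = 0.00323 m, N = 33.8/60 = 0.563333 rev/s
Shear rate: γ̇ = πDN/h = π·0.038·0.563333/0.00323 = 20.8208 s⁻¹
Adiabatic rise: ΔT = η γ̇² t_res / (ρ cp) = 5034·(20.8208)²·150.942 / (1279·2187) = 117.76 K

value=117.8 K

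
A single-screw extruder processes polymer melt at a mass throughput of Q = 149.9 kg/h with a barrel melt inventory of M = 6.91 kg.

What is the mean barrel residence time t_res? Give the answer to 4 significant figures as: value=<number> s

value=166.0 s

Throughput in SI: Q_s = 149.9 kg/h ÷ 3600 s/h = 0.0416389 kg/s
Mean residence time: t_res = M/Q_s = 6.91 kg / 0.0416389 kg/s = 165.951 s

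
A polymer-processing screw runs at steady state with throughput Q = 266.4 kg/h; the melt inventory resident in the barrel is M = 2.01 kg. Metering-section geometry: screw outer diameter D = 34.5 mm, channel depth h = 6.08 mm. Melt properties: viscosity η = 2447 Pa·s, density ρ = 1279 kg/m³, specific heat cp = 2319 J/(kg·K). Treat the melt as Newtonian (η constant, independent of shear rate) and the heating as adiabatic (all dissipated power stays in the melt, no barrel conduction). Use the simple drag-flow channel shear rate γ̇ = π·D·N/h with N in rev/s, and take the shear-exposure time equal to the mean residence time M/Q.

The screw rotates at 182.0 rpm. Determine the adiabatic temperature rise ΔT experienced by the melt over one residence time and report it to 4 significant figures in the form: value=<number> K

value=65.52 K

Q_s = Q / 3600 = 266.4 / 3600 = 0.074 kg/s
Mean residence time: t_res = M/Q_s = 2.01 kg / 0.074 kg/s = 27.1622 s
D = 34.5 mm = 0.0345 m;  h = 6.08 mm = 0.00608 m;  N = 182.0 rpm / 60 = 3.03333 rev/s
γ̇ = π·D·N / h = π · 0.0345 · 3.03333 / 0.00608 = 54.0736 s⁻¹
ΔT = η·γ̇²·t_res / (ρ·cp) = 2447 · (54.0736)² · 27.1622 / (1279 · 2319) = 65.5236 K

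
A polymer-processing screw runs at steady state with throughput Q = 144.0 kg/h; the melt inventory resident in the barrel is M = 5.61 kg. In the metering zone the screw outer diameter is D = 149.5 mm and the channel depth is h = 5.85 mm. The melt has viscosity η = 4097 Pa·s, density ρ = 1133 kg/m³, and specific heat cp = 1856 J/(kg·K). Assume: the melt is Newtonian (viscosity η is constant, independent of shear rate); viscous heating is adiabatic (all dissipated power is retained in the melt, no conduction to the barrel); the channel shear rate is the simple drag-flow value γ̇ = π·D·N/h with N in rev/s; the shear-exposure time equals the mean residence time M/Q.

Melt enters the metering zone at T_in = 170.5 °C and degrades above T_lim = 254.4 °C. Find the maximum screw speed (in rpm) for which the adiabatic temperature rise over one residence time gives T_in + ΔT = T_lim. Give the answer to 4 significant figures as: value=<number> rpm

Q_s = Q / 3600 = 144.0 / 3600 = 0.04 kg/s
t_res = M / Q_s = 5.61 ÷ 0.04 = 140.25 s
Geometry in SI: D = 149.5 mm → 0.1495 m, h = 5.85 mm → 0.00585 m
ΔT_a = T_lim − T_in = 254.4 − 170.5 = 83.9 K
γ̇_max² = ΔT_a·ρ·cp/(η·t_res) = 83.9·1133·1856/(4097·140.25) = 307.044 s⁻²
γ̇_max = √307.044 = 17.5227 s⁻¹
N_max = γ̇_max h / (πD) = 17.5227·0.00585/(π·0.1495) = 0.218256 rev/s → ×60 = 13.0953 rpm

value=13.10 rpm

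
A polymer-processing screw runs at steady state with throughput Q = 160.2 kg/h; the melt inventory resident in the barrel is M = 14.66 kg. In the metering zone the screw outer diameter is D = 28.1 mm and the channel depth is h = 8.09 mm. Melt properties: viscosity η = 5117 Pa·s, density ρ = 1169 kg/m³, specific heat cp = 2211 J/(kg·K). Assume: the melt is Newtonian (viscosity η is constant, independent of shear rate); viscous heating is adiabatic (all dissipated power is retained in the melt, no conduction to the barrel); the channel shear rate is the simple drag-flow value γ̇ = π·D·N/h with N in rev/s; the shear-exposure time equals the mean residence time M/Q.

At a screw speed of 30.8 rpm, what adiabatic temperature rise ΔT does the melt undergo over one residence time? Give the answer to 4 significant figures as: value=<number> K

value=20.46 K

Q_s = Q / 3600 = 160.2 / 3600 = 0.0445 kg/s
t_res = M / Q_s = 14.66 / 0.0445 = 329.438 s
Geometry in metres: D = 28.1 mm → 0.0281 m, h = 8.09 mm → 0.00809 m; screw speed N = 30.8 rpm = 0.513333 rev/s
γ̇ = π·D·N / h = π · 0.0281 · 0.513333 / 0.00809 = 5.60154 s⁻¹
ΔT = η·γ̇²·t_res/(ρ·cp) = [5117 × 5.60154² × 329.438] / [1169 × 2211] = 20.4645 K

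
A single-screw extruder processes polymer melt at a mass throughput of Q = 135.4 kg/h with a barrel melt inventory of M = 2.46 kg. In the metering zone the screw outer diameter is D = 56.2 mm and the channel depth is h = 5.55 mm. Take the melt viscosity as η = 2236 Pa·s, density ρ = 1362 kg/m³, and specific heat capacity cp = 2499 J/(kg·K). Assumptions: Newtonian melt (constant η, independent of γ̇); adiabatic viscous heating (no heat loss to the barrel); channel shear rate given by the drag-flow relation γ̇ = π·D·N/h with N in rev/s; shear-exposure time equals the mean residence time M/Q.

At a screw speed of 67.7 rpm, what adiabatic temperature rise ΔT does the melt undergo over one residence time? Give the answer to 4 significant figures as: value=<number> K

value=55.36 K

Throughput in SI: Q_s = 135.4 kg/h ÷ 3600 s/h = 0.0376111 kg/s
Mean residence time: t_res = M/Q_s = 2.46 kg / 0.0376111 kg/s = 65.4062 s
D = 56.2 mm = 0.0562 m;  h = 5.55 mm = 0.00555 m;  N = 67.7 rpm / 60 = 1.12833 rev/s
Shear rate: γ̇ = πDN/h = π·0.0562·1.12833/0.00555 = 35.8947 s⁻¹
Adiabatic rise: ΔT = η γ̇² t_res / (ρ cp) = 2236·(35.8947)²·65.4062 / (1362·2499) = 55.3616 K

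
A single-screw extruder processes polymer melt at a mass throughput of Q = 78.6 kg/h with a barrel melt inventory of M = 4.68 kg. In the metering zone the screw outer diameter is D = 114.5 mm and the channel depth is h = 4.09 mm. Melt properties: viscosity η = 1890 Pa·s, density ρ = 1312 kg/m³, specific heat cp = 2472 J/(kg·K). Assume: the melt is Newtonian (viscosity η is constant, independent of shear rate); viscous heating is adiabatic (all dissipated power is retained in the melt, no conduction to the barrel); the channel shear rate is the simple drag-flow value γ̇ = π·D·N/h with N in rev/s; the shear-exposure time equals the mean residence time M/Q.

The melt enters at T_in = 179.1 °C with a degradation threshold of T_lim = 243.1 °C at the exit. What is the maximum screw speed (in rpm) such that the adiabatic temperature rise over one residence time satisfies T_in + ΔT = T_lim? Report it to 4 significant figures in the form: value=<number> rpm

value=15.44 rpm

Throughput in SI: Q_s = 78.6 kg/h ÷ 3600 s/h = 0.0218333 kg/s
Mean residence time: t_res = M/Q_s = 4.68 kg / 0.0218333 kg/s = 214.351 s
Convert to metres: D = 0.1145 m, h = 0.00409 m
ΔT_a = T_lim − T_in = 243.1 − 179.1 = 64 K
γ̇_max² = ΔT_a·ρ·cp / (η·t_res) = [64 × 1312 × 2472] / [1890 × 214.351] = 512.359 s⁻²
γ̇_max = sqrt(512.359) = 22.6354 s⁻¹
N_max = γ̇_max h / (πD) = 22.6354·0.00409/(π·0.1145) = 0.257368 rev/s → ×60 = 15.4421 rpm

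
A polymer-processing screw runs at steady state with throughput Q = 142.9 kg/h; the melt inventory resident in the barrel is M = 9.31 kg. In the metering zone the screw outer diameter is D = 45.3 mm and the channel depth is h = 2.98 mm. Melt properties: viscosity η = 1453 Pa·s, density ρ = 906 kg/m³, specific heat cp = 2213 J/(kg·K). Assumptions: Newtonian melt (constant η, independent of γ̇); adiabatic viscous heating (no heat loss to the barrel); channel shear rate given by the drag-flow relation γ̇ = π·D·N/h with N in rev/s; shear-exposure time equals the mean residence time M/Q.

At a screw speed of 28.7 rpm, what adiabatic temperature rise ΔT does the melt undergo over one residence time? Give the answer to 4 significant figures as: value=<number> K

value=88.70 K

Convert throughput: Q = 142.9 kg/h = 142.9/3600 = 0.0396944 kg/s
Mean residence time: t_res = M/Q_s = 9.31 kg / 0.0396944 kg/s = 234.542 s
D = 45.3 mm = 0.0453 m;  h = 2.98 mm = 0.00298 m;  N = 28.7 rpm / 60 = 0.478333 rev/s
γ̇ = π D N / h = (π)(0.0453)(0.478333) / 0.00298 = 22.8435 s⁻¹
Adiabatic rise: ΔT = η γ̇² t_res / (ρ cp) = 1453·(22.8435)²·234.542 / (906·2213) = 88.6954 K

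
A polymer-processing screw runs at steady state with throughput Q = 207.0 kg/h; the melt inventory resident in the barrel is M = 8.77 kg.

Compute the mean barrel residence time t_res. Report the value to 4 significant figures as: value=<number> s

Convert throughput: Q = 207.0 kg/h = 207.0/3600 = 0.0575 kg/s
t_res = M / Q_s = 8.77 ÷ 0.0575 = 152.522 s

value=152.5 s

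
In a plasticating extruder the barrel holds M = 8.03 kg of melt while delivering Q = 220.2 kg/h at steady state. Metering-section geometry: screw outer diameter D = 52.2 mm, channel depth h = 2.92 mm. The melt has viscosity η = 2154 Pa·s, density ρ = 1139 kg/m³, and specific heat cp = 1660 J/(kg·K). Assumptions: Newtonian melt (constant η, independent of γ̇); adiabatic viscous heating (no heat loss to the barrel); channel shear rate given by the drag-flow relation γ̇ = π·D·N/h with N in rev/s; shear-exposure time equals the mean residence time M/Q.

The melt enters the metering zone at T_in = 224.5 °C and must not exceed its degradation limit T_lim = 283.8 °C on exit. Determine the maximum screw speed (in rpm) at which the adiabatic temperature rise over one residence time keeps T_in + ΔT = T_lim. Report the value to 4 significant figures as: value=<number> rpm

value=21.27 rpm

Convert throughput: Q = 220.2 kg/h = 220.2/3600 = 0.0611667 kg/s
Mean residence time: t_res = M/Q_s = 8.03 kg / 0.0611667 kg/s = 131.281 s
Convert to metres: D = 0.0522 m, h = 0.00292 m
Allowable rise: ΔT_a = T_lim − T_in = 283.8 − 224.5 = 59.3 K
γ̇_max² = ΔT_a·ρ·cp / (η·t_res) = [59.3 × 1139 × 1660] / [2154 × 131.281] = 396.497 s⁻²
Take the square root: γ̇_max = √(396.497) = 19.9122 s⁻¹
Solve γ̇ = πDN/h for N: N_max = γ̇_max·h/(π·D) = 19.9122 × 0.00292 / (π × 0.0522) = 0.354554 rev/s = 21.2732 rpm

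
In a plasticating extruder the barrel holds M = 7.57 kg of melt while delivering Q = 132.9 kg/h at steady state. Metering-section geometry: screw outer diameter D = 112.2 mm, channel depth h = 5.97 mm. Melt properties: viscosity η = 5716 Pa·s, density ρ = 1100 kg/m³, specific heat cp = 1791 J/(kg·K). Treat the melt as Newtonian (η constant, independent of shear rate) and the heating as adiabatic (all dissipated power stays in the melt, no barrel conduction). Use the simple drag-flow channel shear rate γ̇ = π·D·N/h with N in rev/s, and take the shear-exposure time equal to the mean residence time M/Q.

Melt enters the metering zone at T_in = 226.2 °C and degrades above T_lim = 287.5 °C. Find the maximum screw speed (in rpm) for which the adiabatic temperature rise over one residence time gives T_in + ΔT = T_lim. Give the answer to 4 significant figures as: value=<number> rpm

value=10.32 rpm

Convert throughput: Q = 132.9 kg/h = 132.9/3600 = 0.0369167 kg/s
t_res = M / Q_s = 7.57 / 0.0369167 = 205.056 s
D = 112.2 mm = 0.1122 m;  h = 5.97 mm = 0.00597 m
ΔT_a = T_lim − T_in = 287.5 °C − 226.2 °C = 61.3 K
Invert ΔT = ηγ̇²t_res/(ρcp) for γ̇: γ̇_max² = ΔT_a ρ cp / (η t_res) = 61.3·1100·1791 / (5716·205.056) = 103.035 s⁻²
γ̇_max = sqrt(103.035) = 10.1506 s⁻¹
Solve γ̇ = πDN/h for N: N_max = γ̇_max·h/(π·D) = 10.1506 × 0.00597 / (π × 0.1122) = 0.171919 rev/s = 10.3151 rpm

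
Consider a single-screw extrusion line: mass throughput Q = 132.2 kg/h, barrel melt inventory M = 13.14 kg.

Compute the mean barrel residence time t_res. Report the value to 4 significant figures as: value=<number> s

value=357.8 s

Throughput in SI: Q_s = 132.2 kg/h ÷ 3600 s/h = 0.0367222 kg/s
t_res = M / Q_s = 13.14 ÷ 0.0367222 = 357.821 s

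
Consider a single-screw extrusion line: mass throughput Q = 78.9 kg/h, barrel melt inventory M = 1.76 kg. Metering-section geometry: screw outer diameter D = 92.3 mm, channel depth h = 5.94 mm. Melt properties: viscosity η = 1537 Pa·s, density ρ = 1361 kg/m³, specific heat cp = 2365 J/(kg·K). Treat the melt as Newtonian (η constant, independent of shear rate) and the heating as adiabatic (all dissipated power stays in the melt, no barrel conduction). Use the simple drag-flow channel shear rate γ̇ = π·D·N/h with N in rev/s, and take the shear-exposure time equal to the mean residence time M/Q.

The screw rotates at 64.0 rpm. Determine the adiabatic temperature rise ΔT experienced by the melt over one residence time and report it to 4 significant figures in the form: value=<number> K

value=104.0 K

Throughput in SI: Q_s = 78.9 kg/h ÷ 3600 s/h = 0.0219167 kg/s
t_res = M / Q_s = 1.76 ÷ 0.0219167 = 80.3042 s
Convert to SI: D = 0.0923 m, h = 0.00594 m, N = 64.0/60 = 1.06667 rev/s
γ̇ = π D N / h = (π)(0.0923)(1.06667) / 0.00594 = 52.0708 s⁻¹
ΔT = η·γ̇²·t_res / (ρ·cp) = 1537 · (52.0708)² · 80.3042 / (1361 · 2365) = 103.971 K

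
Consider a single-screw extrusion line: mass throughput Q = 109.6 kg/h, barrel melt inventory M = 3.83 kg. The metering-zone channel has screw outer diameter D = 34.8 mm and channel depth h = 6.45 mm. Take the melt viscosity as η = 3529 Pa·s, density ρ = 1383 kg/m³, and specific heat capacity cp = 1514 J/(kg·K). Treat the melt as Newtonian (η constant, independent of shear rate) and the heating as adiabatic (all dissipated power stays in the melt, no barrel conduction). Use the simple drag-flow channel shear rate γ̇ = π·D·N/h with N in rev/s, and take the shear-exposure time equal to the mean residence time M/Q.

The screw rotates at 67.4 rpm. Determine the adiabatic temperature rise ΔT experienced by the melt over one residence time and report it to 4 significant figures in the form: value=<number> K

Convert throughput: Q = 109.6 kg/h = 109.6/3600 = 0.0304444 kg/s
t_res = M / Q_s = 3.83 ÷ 0.0304444 = 125.803 s
D = 34.8 mm = 0.0348 m;  h = 6.45 mm = 0.00645 m;  N = 67.4 rpm / 60 = 1.12333 rev/s
Shear rate: γ̇ = πDN/h = π·0.0348·1.12333/0.00645 = 19.0405 s⁻¹
Adiabatic rise: ΔT = η γ̇² t_res / (ρ cp) = 3529·(19.0405)²·125.803 / (1383·1514) = 76.8689 K

value=76.87 K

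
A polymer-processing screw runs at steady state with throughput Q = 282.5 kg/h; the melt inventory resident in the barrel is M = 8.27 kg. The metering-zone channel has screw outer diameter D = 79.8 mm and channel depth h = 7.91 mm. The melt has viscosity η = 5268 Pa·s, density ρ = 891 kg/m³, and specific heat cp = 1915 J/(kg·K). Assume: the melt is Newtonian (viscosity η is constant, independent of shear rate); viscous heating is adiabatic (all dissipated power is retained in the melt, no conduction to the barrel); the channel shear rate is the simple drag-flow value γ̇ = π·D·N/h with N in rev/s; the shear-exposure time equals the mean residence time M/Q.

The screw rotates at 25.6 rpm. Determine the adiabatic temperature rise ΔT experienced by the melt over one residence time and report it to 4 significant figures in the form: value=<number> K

value=59.50 K

Q_s = Q / 3600 = 282.5 / 3600 = 0.0784722 kg/s
t_res = M / Q_s = 8.27 ÷ 0.0784722 = 105.388 s
Convert to SI: D = 0.0798 m, h = 0.00791 m, N = 25.6/60 = 0.426667 rev/s
γ̇ = π D N / h = (π)(0.0798)(0.426667) / 0.00791 = 13.5227 s⁻¹
ΔT = η·γ̇²·t_res / (ρ·cp) = 5268 · (13.5227)² · 105.388 / (891 · 1915) = 59.5003 K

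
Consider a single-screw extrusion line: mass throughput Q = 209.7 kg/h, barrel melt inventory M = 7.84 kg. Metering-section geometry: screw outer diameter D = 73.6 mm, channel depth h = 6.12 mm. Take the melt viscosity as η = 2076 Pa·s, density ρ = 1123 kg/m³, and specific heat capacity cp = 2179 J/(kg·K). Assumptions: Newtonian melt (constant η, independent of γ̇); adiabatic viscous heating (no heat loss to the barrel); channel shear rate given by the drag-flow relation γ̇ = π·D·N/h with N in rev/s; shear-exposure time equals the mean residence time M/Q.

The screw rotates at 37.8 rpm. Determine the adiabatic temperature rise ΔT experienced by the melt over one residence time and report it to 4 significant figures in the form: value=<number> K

value=64.69 K

Throughput in SI: Q_s = 209.7 kg/h ÷ 3600 s/h = 0.05825 kg/s
Mean residence time: t_res = M/Q_s = 7.84 kg / 0.05825 kg/s = 134.592 s
Convert to SI: D = 0.0736 m, h = 0.00612 m, N = 37.8/60 = 0.63 rev/s
γ̇ = π·D·N / h = π · 0.0736 · 0.63 / 0.00612 = 23.8022 s⁻¹
ΔT = η·γ̇²·t_res / (ρ·cp) = 2076 · (23.8022)² · 134.592 / (1123 · 2179) = 64.691 K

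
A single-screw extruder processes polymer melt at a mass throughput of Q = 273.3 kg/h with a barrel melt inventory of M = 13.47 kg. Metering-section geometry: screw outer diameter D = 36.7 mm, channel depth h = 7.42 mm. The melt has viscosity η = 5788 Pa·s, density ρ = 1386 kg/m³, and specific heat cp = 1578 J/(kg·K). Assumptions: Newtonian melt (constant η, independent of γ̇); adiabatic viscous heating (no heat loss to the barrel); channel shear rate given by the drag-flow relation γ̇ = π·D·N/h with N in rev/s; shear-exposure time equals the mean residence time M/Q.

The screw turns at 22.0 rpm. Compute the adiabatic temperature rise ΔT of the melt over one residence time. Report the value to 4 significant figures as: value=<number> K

value=15.24 K

Q_s = Q / 3600 = 273.3 / 3600 = 0.0759167 kg/s
t_res = M / Q_s = 13.47 / 0.0759167 = 177.431 s
D = 36.7 mm = 0.0367 m;  h = 7.42 mm = 0.00742 m;  N = 22.0 rpm / 60 = 0.366667 rev/s
γ̇ = π D N / h = (π)(0.0367)(0.366667) / 0.00742 = 5.69749 s⁻¹
ΔT = η·γ̇²·t_res/(ρ·cp) = [5788 × 5.69749² × 177.431] / [1386 × 1578] = 15.2425 K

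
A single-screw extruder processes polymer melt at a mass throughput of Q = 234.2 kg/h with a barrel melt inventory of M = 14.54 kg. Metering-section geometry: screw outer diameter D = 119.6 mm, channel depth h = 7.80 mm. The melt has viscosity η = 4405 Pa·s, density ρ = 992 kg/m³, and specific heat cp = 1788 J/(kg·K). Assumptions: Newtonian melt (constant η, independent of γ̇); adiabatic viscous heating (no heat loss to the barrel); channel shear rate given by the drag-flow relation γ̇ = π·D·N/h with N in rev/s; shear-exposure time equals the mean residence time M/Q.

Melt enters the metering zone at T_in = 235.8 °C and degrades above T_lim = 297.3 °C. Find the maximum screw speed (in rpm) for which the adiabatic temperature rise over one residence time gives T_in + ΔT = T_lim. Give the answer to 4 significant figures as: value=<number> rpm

value=13.11 rpm

Throughput in SI: Q_s = 234.2 kg/h ÷ 3600 s/h = 0.0650556 kg/s
t_res = M / Q_s = 14.54 ÷ 0.0650556 = 223.501 s
Geometry in SI: D = 119.6 mm → 0.1196 m, h = 7.80 mm → 0.0078 m
ΔT_a = T_lim − T_in = 297.3 °C − 235.8 °C = 61.5 K
Invert ΔT = ηγ̇²t_res/(ρcp) for γ̇: γ̇_max² = ΔT_a ρ cp / (η t_res) = 61.5·992·1788 / (4405·223.501) = 110.797 s⁻²
γ̇_max = √110.797 = 10.526 s⁻¹
N_max = γ̇_max·h / (π·D) = 10.526 · 0.0078 / (π · 0.1196) = 0.218513 rev/s = 13.1108 rpm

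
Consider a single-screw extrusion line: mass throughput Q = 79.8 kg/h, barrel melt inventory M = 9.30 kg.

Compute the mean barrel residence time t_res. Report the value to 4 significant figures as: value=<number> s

value=419.5 s

Convert throughput: Q = 79.8 kg/h = 79.8/3600 = 0.0221667 kg/s
t_res = M / Q_s = 9.30 ÷ 0.0221667 = 419.549 s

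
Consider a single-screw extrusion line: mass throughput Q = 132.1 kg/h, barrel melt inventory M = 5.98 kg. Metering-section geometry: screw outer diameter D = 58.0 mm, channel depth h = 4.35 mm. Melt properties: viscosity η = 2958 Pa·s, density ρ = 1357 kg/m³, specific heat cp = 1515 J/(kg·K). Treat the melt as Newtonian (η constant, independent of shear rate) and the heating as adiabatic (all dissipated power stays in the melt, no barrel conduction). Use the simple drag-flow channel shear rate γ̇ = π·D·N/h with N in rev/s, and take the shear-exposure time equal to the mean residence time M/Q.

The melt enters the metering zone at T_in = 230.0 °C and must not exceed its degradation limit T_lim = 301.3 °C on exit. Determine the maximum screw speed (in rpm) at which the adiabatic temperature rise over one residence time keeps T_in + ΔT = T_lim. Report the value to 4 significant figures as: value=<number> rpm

Convert throughput: Q = 132.1 kg/h = 132.1/3600 = 0.0366944 kg/s
t_res = M / Q_s = 5.98 / 0.0366944 = 162.967 s
Geometry in SI: D = 58.0 mm → 0.058 m, h = 4.35 mm → 0.00435 m
ΔT_a = T_lim − T_in = 301.3 °C − 230.0 °C = 71.3 K
Invert ΔT = ηγ̇²t_res/(ρcp) for γ̇: γ̇_max² = ΔT_a ρ cp / (η t_res) = 71.3·1357·1515 / (2958·162.967) = 304.077 s⁻²
Take the square root: γ̇_max = √(304.077) = 17.4378 s⁻¹
N_max = γ̇_max·h / (π·D) = 17.4378 · 0.00435 / (π · 0.058) = 0.416297 rev/s = 24.9778 rpm

value=24.98 rpm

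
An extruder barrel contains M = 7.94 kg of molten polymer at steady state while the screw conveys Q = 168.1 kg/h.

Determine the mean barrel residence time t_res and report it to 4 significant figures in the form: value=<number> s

Throughput in SI: Q_s = 168.1 kg/h ÷ 3600 s/h = 0.0466944 kg/s
t_res = M / Q_s = 7.94 / 0.0466944 = 170.042 s

value=170.0 s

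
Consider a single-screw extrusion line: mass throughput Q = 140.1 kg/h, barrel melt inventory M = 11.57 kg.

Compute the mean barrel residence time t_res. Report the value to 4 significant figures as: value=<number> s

value=297.3 s

Throughput in SI: Q_s = 140.1 kg/h ÷ 3600 s/h = 0.0389167 kg/s
t_res = M / Q_s = 11.57 ÷ 0.0389167 = 297.302 s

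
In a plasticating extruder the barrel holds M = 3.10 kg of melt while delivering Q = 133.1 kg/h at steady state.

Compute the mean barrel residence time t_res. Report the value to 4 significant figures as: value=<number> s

Throughput in SI: Q_s = 133.1 kg/h ÷ 3600 s/h = 0.0369722 kg/s
t_res = M / Q_s = 3.10 / 0.0369722 = 83.8467 s

value=83.85 s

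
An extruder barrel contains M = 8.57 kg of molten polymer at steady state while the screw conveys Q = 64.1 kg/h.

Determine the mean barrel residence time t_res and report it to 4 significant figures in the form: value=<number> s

Throughput in SI: Q_s = 64.1 kg/h ÷ 3600 s/h = 0.0178056 kg/s
t_res = M / Q_s = 8.57 ÷ 0.0178056 = 481.31 s

value=481.3 s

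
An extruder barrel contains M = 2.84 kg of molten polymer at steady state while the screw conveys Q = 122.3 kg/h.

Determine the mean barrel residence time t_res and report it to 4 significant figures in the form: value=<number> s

value=83.60 s

Throughput in SI: Q_s = 122.3 kg/h ÷ 3600 s/h = 0.0339722 kg/s
t_res = M / Q_s = 2.84 / 0.0339722 = 83.5977 s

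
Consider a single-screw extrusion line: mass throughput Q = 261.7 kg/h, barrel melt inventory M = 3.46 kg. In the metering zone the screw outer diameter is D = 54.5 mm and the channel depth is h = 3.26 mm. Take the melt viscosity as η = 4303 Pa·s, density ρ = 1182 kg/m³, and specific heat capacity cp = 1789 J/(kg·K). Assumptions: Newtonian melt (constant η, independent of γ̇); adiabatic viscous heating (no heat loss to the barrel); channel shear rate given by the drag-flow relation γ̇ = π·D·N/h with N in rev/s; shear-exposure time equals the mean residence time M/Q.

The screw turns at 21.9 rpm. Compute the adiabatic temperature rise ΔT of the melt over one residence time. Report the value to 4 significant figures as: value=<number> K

value=35.59 K

Q_s = Q / 3600 = 261.7 / 3600 = 0.0726944 kg/s
t_res = M / Q_s = 3.46 ÷ 0.0726944 = 47.5965 s
Convert to SI: D = 0.0545 m, h = 0.00326 m, N = 21.9/60 = 0.365 rev/s
γ̇ = π D N / h = (π)(0.0545)(0.365) / 0.00326 = 19.17 s⁻¹
Adiabatic rise: ΔT = η γ̇² t_res / (ρ cp) = 4303·(19.17)²·47.5965 / (1182·1789) = 35.5928 K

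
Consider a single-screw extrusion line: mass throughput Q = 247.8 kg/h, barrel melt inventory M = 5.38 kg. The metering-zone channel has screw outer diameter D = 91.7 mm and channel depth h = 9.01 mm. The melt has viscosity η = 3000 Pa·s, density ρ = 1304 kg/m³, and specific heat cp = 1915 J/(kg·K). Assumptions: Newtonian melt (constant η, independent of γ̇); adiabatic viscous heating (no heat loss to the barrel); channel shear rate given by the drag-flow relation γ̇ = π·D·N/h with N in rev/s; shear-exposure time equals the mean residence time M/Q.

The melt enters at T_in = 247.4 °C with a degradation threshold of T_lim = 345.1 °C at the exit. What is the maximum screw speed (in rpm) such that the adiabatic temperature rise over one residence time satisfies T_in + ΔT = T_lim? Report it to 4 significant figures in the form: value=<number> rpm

value=60.53 rpm

Convert throughput: Q = 247.8 kg/h = 247.8/3600 = 0.0688333 kg/s
t_res = M / Q_s = 5.38 / 0.0688333 = 78.1598 s
Geometry in SI: D = 91.7 mm → 0.0917 m, h = 9.01 mm → 0.00901 m
ΔT_a = T_lim − T_in = 345.1 − 247.4 = 97.7 K
γ̇_max² = ΔT_a·ρ·cp/(η·t_res) = 97.7·1304·1915/(3000·78.1598) = 1040.49 s⁻²
Take the square root: γ̇_max = √(1040.49) = 32.2566 s⁻¹
N_max = γ̇_max h / (πD) = 32.2566·0.00901/(π·0.0917) = 1.00884 rev/s → ×60 = 60.5306 rpm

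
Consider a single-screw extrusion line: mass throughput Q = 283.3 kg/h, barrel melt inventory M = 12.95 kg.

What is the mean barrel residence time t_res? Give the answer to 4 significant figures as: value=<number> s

Convert throughput: Q = 283.3 kg/h = 283.3/3600 = 0.0786944 kg/s
t_res = M / Q_s = 12.95 ÷ 0.0786944 = 164.561 s

value=164.6 s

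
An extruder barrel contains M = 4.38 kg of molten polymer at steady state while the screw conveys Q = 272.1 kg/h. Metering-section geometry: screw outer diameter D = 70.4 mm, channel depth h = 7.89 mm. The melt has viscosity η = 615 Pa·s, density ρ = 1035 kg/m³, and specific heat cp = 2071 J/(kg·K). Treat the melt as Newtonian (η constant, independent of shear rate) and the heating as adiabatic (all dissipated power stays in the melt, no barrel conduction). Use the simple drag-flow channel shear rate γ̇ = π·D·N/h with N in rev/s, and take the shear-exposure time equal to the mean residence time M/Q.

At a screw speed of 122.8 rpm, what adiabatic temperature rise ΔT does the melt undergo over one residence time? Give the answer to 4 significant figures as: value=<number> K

value=54.73 K

Throughput in SI: Q_s = 272.1 kg/h ÷ 3600 s/h = 0.0755833 kg/s
Mean residence time: t_res = M/Q_s = 4.38 kg / 0.0755833 kg/s = 57.9493 s
Geometry in metres: D = 70.4 mm → 0.0704 m, h = 7.89 mm → 0.00789 m; screw speed N = 122.8 rpm = 2.04667 rev/s
γ̇ = π·D·N / h = π · 0.0704 · 2.04667 / 0.00789 = 57.371 s⁻¹
ΔT = η·γ̇²·t_res / (ρ·cp) = 615 · (57.371)² · 57.9493 / (1035 · 2071) = 54.7253 K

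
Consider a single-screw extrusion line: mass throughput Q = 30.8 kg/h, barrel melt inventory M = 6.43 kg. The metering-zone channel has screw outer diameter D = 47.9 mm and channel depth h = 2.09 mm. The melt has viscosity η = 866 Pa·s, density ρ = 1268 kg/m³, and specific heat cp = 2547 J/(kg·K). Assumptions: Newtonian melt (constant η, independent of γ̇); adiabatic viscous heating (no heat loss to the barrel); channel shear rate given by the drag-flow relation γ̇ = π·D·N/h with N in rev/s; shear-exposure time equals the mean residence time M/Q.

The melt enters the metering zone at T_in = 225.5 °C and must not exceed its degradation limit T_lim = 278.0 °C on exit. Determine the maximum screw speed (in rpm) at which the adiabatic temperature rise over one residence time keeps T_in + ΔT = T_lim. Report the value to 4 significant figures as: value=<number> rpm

Convert throughput: Q = 30.8 kg/h = 30.8/3600 = 0.00855556 kg/s
Mean residence time: t_res = M/Q_s = 6.43 kg / 0.00855556 kg/s = 751.558 s
Convert to metres: D = 0.0479 m, h = 0.00209 m
Allowable rise: ΔT_a = T_lim − T_in = 278.0 − 225.5 = 52.5 K
γ̇_max² = ΔT_a·ρ·cp / (η·t_res) = [52.5 × 1268 × 2547] / [866 × 751.558] = 260.511 s⁻²
Take the square root: γ̇_max = √(260.511) = 16.1404 s⁻¹
Solve γ̇ = πDN/h for N: N_max = γ̇_max·h/(π·D) = 16.1404 × 0.00209 / (π × 0.0479) = 0.224168 rev/s = 13.4501 rpm

value=13.45 rpm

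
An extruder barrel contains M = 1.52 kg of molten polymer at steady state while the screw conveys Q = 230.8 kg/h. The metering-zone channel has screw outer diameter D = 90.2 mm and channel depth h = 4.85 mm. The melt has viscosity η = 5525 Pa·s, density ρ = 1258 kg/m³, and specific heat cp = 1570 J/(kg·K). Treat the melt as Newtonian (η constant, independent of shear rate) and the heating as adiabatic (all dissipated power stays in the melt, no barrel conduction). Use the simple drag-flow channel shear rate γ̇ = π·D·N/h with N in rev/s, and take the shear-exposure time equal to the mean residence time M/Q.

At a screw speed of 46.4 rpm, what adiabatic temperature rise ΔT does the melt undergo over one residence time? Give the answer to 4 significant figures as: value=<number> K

value=135.4 K

Throughput in SI: Q_s = 230.8 kg/h ÷ 3600 s/h = 0.0641111 kg/s
t_res = M / Q_s = 1.52 / 0.0641111 = 23.7088 s
D = 90.2 mm = 0.0902 m;  h = 4.85 mm = 0.00485 m;  N = 46.4 rpm / 60 = 0.773333 rev/s
Shear rate: γ̇ = πDN/h = π·0.0902·0.773333/0.00485 = 45.1837 s⁻¹
ΔT = η·γ̇²·t_res / (ρ·cp) = 5525 · (45.1837)² · 23.7088 / (1258 · 1570) = 135.402 K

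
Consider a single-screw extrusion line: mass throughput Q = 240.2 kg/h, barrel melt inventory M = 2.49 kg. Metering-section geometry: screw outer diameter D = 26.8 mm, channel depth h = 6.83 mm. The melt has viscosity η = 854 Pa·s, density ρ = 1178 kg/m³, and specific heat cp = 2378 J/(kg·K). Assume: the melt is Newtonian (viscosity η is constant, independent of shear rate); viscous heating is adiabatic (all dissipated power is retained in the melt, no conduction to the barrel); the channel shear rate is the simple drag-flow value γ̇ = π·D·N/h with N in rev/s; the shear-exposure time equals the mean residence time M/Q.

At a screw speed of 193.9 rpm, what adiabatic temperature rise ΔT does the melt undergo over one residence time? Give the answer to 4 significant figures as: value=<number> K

Convert throughput: Q = 240.2 kg/h = 240.2/3600 = 0.0667222 kg/s
t_res = M / Q_s = 2.49 ÷ 0.0667222 = 37.3189 s
Geometry in metres: D = 26.8 mm → 0.0268 m, h = 6.83 mm → 0.00683 m; screw speed N = 193.9 rpm = 3.23167 rev/s
Shear rate: γ̇ = πDN/h = π·0.0268·3.23167/0.00683 = 39.8374 s⁻¹
Adiabatic rise: ΔT = η γ̇² t_res / (ρ cp) = 854·(39.8374)²·37.3189 / (1178·2378) = 18.0555 K

value=18.06 K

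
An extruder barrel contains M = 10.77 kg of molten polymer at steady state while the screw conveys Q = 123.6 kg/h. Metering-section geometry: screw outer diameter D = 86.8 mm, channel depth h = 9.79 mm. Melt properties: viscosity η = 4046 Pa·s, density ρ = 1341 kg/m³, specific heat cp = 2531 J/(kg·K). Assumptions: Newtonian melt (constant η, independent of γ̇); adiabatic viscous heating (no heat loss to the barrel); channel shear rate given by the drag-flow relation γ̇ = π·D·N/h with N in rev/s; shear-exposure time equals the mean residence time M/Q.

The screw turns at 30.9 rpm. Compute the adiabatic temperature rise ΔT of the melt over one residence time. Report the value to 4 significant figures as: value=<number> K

value=76.95 K

Q_s = Q / 3600 = 123.6 / 3600 = 0.0343333 kg/s
t_res = M / Q_s = 10.77 / 0.0343333 = 313.689 s
Geometry in metres: D = 86.8 mm → 0.0868 m, h = 9.79 mm → 0.00979 m; screw speed N = 30.9 rpm = 0.515 rev/s
Shear rate: γ̇ = πDN/h = π·0.0868·0.515/0.00979 = 14.3448 s⁻¹
Adiabatic rise: ΔT = η γ̇² t_res / (ρ cp) = 4046·(14.3448)²·313.689 / (1341·2531) = 76.9472 K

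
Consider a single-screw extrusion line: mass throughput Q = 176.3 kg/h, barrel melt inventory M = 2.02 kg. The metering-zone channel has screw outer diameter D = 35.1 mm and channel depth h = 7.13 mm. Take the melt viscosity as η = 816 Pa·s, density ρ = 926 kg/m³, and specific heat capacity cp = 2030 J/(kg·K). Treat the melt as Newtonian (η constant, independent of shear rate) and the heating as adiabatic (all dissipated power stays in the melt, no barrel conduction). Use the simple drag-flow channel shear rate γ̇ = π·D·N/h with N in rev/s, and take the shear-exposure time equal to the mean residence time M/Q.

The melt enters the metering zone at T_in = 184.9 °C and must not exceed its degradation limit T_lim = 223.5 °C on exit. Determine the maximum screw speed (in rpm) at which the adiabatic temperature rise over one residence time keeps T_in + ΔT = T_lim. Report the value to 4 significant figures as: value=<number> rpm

value=180.1 rpm

Convert throughput: Q = 176.3 kg/h = 176.3/3600 = 0.0489722 kg/s
t_res = M / Q_s = 2.02 / 0.0489722 = 41.2479 s
Geometry in SI: D = 35.1 mm → 0.0351 m, h = 7.13 mm → 0.00713 m
ΔT_a = T_lim − T_in = 223.5 − 184.9 = 38.6 K
γ̇_max² = ΔT_a·ρ·cp/(η·t_res) = 38.6·926·2030/(816·41.2479) = 2155.77 s⁻²
Take the square root: γ̇_max = √(2155.77) = 46.4303 s⁻¹
N_max = γ̇_max·h / (π·D) = 46.4303 · 0.00713 / (π · 0.0351) = 3.00216 rev/s = 180.13 rpm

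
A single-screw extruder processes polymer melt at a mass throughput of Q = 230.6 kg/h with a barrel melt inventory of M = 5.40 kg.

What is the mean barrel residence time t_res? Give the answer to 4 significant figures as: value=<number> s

value=84.30 s

Q_s = Q / 3600 = 230.6 / 3600 = 0.0640556 kg/s
t_res = M / Q_s = 5.40 / 0.0640556 = 84.3018 s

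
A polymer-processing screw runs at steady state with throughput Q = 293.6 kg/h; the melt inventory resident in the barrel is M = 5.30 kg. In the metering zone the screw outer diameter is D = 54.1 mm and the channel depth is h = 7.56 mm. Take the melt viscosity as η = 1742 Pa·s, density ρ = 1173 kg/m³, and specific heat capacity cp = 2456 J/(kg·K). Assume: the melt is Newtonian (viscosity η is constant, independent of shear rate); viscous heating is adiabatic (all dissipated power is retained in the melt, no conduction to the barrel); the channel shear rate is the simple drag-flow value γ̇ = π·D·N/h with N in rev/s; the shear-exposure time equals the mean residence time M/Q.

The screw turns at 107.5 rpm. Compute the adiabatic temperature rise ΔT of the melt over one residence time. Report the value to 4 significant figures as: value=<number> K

value=63.75 K

Throughput in SI: Q_s = 293.6 kg/h ÷ 3600 s/h = 0.0815556 kg/s
t_res = M / Q_s = 5.30 ÷ 0.0815556 = 64.9864 s
D = 54.1 mm = 0.0541 m;  h = 7.56 mm = 0.00756 m;  N = 107.5 rpm / 60 = 1.79167 rev/s
γ̇ = π D N / h = (π)(0.0541)(1.79167) / 0.00756 = 40.2794 s⁻¹
ΔT = η·γ̇²·t_res/(ρ·cp) = [1742 × 40.2794² × 64.9864] / [1173 × 2456] = 63.7543 K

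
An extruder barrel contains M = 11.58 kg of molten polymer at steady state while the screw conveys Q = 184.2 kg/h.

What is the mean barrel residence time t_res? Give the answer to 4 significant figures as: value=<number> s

value=226.3 s

Q_s = Q / 3600 = 184.2 / 3600 = 0.0511667 kg/s
t_res = M / Q_s = 11.58 ÷ 0.0511667 = 226.319 s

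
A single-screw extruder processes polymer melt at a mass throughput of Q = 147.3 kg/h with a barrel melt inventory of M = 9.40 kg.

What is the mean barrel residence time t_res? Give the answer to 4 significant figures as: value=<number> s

value=229.7 s

Throughput in SI: Q_s = 147.3 kg/h ÷ 3600 s/h = 0.0409167 kg/s
t_res = M / Q_s = 9.40 ÷ 0.0409167 = 229.735 s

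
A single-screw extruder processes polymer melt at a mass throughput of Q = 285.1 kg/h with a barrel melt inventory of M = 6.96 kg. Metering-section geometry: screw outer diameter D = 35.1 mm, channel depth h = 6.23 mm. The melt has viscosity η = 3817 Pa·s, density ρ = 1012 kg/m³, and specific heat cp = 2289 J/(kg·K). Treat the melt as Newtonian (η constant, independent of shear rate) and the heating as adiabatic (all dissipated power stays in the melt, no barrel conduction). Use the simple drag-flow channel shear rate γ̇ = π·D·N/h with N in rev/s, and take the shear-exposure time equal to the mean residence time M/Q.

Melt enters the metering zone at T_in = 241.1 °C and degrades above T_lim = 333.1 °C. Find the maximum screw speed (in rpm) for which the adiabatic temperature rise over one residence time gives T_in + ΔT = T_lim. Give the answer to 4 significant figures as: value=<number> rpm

Q_s = Q / 3600 = 285.1 / 3600 = 0.0791944 kg/s
t_res = M / Q_s = 6.96 ÷ 0.0791944 = 87.885 s
Convert to metres: D = 0.0351 m, h = 0.00623 m
ΔT_a = T_lim − T_in = 333.1 − 241.1 = 92 K
γ̇_max² = ΔT_a·ρ·cp/(η·t_res) = 92·1012·2289/(3817·87.885) = 635.298 s⁻²
Take the square root: γ̇_max = √(635.298) = 25.2051 s⁻¹
N_max = γ̇_max·h / (π·D) = 25.2051 · 0.00623 / (π · 0.0351) = 1.42403 rev/s = 85.4419 rpm

value=85.44 rpm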